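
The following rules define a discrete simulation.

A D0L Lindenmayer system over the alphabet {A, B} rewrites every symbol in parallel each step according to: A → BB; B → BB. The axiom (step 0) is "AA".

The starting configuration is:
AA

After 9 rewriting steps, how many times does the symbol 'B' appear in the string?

1024

step 0: AA
step 1: BBBB
step 2: BBBBBBBB
step 3: BBBBBBBBBBBBBBBB
step 4: BBBBBBBBBBBBBBBBBBBBBBBBBBBBBBBB
step 5: BBBBBBBBBBBBBBBBBBBBBBBBBBBBBBBBBBBBBBBBBBBBBBBBBBBBBBBBBBBBBBBB
step 6: BBBBBBBBBBBBBBBBBBBBBBBBBBBBBBBBBBBBBBBBBBBBBBBBBBBBBBBBBB…BBBBBBBBBBBBBBBBBBBBBBBBBBBBBBBBBBBBBBBBBBBBBBBBBBBBBBBBBB  (len 128)
step 7: BBBBBBBBBBBBBBBBBBBBBBBBBBBBBBBBBBBBBBBBBBBBBBBBBBBBBBBBBB…BBBBBBBBBBBBBBBBBBBBBBBBBBBBBBBBBBBBBBBBBBBBBBBBBBBBBBBBBB  (len 256)
step 8: BBBBBBBBBBBBBBBBBBBBBBBBBBBBBBBBBBBBBBBBBBBBBBBBBBBBBBBBBB…BBBBBBBBBBBBBBBBBBBBBBBBBBBBBBBBBBBBBBBBBBBBBBBBBBBBBBBBBB  (len 512)
step 9: BBBBBBBBBBBBBBBBBBBBBBBBBBBBBBBBBBBBBBBBBBBBBBBBBBBBBBBBBB…BBBBBBBBBBBBBBBBBBBBBBBBBBBBBBBBBBBBBBBBBBBBBBBBBBBBBBBBBB  (len 1024)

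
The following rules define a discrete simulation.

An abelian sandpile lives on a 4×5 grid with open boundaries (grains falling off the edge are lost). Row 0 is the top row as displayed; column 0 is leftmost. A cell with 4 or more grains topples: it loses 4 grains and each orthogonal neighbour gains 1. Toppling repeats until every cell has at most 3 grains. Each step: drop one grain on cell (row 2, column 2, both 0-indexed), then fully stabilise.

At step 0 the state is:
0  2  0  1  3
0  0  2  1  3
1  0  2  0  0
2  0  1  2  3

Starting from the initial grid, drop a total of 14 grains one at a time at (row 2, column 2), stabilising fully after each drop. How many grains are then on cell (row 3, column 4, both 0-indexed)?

0

k=0  0  2  0  1  3
0  0  2  1  3
1  0  2  0  0
2  0  1  2  3
k=1  0  2  0  1  3
0  0  2  1  3
1  0  3  0  0
2  0  1  2  3
k=2  0  2  0  1  3
0  0  3  1  3
1  1  0  1  0
2  0  2  2  3
k=3  0  2  0  1  3
0  0  3  1  3
1  1  1  1  0
2  0  2  2  3
k=4  0  2  0  1  3
0  0  3  1  3
1  1  2  1  0
2  0  2  2  3
k=5  0  2  0  1  3
0  0  3  1  3
1  1  3  1  0
2  0  2  2  3
k=6  0  2  1  1  3
0  1  0  2  3
1  2  1  2  0
2  0  3  2  3
k=7  0  2  1  1  3
0  1  0  2  3
1  2  2  2  0
2  0  3  2  3
k=8  0  2  1  1  3
0  1  0  2  3
1  2  3  2  0
2  0  3  2  3
k=9  0  2  1  1  3
0  1  1  2  3
1  3  1  3  0
2  1  0  3  3
k=10  0  2  1  1  3
0  1  1  2  3
1  3  2  3  0
2  1  0  3  3
k=11  0  2  1  1  3
0  1  1  2  3
1  3  3  3  0
2  1  0  3  3
k=12  0  2  1  1  3
0  2  2  3  3
2  0  2  1  2
2  2  2  1  0
k=13  0  2  1  1  3
0  2  2  3  3
2  0  3  1  2
2  2  2  1  0
k=14  0  2  1  1  3
0  2  3  3  3
2  1  0  2  2
2  2  3  1  0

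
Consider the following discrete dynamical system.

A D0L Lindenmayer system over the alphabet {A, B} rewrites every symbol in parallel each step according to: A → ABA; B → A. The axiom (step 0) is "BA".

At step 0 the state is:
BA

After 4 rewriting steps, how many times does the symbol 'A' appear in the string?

[0] BA
[1] AABA
[2] ABAABAAABA
[3] ABAAABAABAAABAABAABAAABA
[4] ABAAABAABAABAAABAABAAABAABAABAAABAABAAABAABAAABAABAABAAABA

41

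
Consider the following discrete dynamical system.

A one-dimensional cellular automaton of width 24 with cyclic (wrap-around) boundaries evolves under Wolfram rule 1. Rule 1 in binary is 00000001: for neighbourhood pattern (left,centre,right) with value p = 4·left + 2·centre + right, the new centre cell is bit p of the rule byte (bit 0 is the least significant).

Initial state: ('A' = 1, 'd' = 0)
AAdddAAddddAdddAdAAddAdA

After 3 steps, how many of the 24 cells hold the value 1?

4

0) AAdddAAddddAdddAdAAddAdA
1) dddAddddAAdddAdddddddddd
2) AAdddAAddddAdddAAAAAAAAA
3) dddAddddAAdddAdddddddddd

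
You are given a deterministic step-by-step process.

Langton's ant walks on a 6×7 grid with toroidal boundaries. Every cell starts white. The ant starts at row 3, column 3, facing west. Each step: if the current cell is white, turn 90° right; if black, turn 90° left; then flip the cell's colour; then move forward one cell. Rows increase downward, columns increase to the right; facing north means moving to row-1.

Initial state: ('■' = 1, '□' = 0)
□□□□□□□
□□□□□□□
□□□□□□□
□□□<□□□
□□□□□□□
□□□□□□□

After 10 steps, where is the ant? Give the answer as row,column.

4,4

step 0: □□□□□□□
□□□□□□□
□□□□□□□
□□□<□□□
□□□□□□□
□□□□□□□
step 1: □□□□□□□
□□□□□□□
□□□^□□□
□□□■□□□
□□□□□□□
□□□□□□□
step 2: □□□□□□□
□□□□□□□
□□□■>□□
□□□■□□□
□□□□□□□
□□□□□□□
step 3: □□□□□□□
□□□□□□□
□□□■■□□
□□□■v□□
□□□□□□□
□□□□□□□
step 4: □□□□□□□
□□□□□□□
□□□■■□□
□□□<■□□
□□□□□□□
□□□□□□□
step 5: □□□□□□□
□□□□□□□
□□□■■□□
□□□□■□□
□□□v□□□
□□□□□□□
step 6: □□□□□□□
□□□□□□□
□□□■■□□
□□□□■□□
□□<■□□□
□□□□□□□
step 7: □□□□□□□
□□□□□□□
□□□■■□□
□□^□■□□
□□■■□□□
□□□□□□□
step 8: □□□□□□□
□□□□□□□
□□□■■□□
□□■>■□□
□□■■□□□
□□□□□□□
step 9: □□□□□□□
□□□□□□□
□□□■■□□
□□■■■□□
□□■v□□□
□□□□□□□
step 10: □□□□□□□
□□□□□□□
□□□■■□□
□□■■■□□
□□■□>□□
□□□□□□□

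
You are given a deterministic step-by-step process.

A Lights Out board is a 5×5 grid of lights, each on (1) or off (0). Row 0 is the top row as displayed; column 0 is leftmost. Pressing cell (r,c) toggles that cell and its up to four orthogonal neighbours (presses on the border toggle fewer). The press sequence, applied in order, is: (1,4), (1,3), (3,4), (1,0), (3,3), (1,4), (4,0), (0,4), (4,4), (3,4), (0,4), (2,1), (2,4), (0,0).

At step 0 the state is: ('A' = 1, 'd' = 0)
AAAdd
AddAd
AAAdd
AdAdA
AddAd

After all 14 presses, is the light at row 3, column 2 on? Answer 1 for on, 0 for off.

[0] AAAdd
AddAd
AAAdd
AdAdA
AddAd
[1] AAAdA
AdddA
AAAdA
AdAdA
AddAd
[2] AAAAA
AdAAd
AAAAA
AdAdA
AddAd
[3] AAAAA
AdAAd
AAAAd
AdAAd
AddAA
[4] dAAAA
dAAAd
dAAAd
AdAAd
AddAA
[5] dAAAA
dAAAd
dAAdd
AdddA
AdddA
[6] dAAAd
dAAdA
dAAdA
AdddA
AdddA
[7] dAAAd
dAAdA
dAAdA
ddddA
dAddA
[8] dAAdA
dAAdd
dAAdA
ddddA
dAddA
[9] dAAdA
dAAdd
dAAdA
ddddd
dAdAd
[10] dAAdA
dAAdd
dAAdd
dddAA
dAdAA
[11] dAAAd
dAAdA
dAAdd
dddAA
dAdAA
[12] dAAAd
ddAdA
Adddd
dAdAA
dAdAA
[13] dAAAd
ddAdd
AddAA
dAdAd
dAdAA
[14] AdAAd
AdAdd
AddAA
dAdAd
dAdAA

0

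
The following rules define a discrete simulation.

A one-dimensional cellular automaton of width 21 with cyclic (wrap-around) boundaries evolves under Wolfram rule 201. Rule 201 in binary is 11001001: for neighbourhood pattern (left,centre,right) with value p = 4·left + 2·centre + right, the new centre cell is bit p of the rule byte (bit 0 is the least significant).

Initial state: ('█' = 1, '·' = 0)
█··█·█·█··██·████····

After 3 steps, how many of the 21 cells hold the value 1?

step 0: █··█·█·█··██·████····
step 1: ··········██·████·██·
step 2: █████████·██·████·██·
step 3: █████████·██·████·██·

17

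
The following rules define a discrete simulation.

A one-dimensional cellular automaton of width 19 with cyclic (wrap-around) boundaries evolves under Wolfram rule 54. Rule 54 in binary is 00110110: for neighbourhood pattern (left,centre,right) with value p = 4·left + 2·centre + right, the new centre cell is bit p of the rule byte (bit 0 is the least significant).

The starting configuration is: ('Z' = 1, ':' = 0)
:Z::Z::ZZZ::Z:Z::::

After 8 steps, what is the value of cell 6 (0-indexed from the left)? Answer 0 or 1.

0) :Z::Z::ZZZ::Z:Z::::
1) ZZZZZZZ:::ZZZZZZ:::
2) :::::::Z:Z::::::Z:Z
3) Z:::::ZZZZZ::::ZZZZ
4) :Z:::Z:::::Z::Z::::
5) ZZZ:ZZZ:::ZZZZZZ:::
6) :::Z:::Z:Z::::::Z:Z
7) Z:ZZZ:ZZZZZ::::ZZZZ
8) :Z:::Z:::::Z::Z::::

0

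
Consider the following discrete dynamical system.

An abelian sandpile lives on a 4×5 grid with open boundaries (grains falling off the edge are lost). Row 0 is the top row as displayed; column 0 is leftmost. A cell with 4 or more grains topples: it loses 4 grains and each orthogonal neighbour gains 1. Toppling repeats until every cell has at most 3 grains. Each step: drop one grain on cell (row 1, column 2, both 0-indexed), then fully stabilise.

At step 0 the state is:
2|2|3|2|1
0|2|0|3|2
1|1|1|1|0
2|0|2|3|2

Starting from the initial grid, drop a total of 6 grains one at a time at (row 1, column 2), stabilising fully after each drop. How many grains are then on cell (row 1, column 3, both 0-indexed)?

0) 2|2|3|2|1
0|2|0|3|2
1|1|1|1|0
2|0|2|3|2
1) 2|2|3|2|1
0|2|1|3|2
1|1|1|1|0
2|0|2|3|2
2) 2|2|3|2|1
0|2|2|3|2
1|1|1|1|0
2|0|2|3|2
3) 2|2|3|2|1
0|2|3|3|2
1|1|1|1|0
2|0|2|3|2
4) 2|3|1|0|2
0|3|2|1|3
1|1|2|2|0
2|0|2|3|2
5) 2|3|1|0|2
0|3|3|1|3
1|1|2|2|0
2|0|2|3|2
6) 3|0|3|0|2
1|1|1|2|3
1|2|3|2|0
2|0|2|3|2

2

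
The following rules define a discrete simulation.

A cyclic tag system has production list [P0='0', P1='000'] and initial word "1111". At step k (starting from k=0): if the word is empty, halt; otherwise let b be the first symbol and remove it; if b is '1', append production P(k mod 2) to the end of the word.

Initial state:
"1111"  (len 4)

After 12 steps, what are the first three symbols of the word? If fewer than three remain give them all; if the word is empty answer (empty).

(empty)

k=0  "1111"  (len 4)
k=1  "1110"  (len 4)
k=2  "110000"  (len 6)
k=3  "100000"  (len 6)
k=4  "00000000"  (len 8)
k=5  "0000000"  (len 7)
k=6  "000000"  (len 6)
k=7  "00000"  (len 5)
k=8  "0000"  (len 4)
k=9  "000"  (len 3)
k=10  "00"  (len 2)
k=11  "0"  (len 1)
k=12  (halted — word empty)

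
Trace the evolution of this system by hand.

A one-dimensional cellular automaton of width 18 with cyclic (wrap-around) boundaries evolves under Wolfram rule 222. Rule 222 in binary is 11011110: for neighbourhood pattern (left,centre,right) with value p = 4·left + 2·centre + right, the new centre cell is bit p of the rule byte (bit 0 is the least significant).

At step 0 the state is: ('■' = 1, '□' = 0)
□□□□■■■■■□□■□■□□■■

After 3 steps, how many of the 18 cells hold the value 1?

17

gen 0: □□□□■■■■■□□■□■□□■■
gen 1: ■□□■■■■■■■■■□■■■■■
gen 2: ■■■■■■■■■■■■□■■■■■
gen 3: ■■■■■■■■■■■■□■■■■■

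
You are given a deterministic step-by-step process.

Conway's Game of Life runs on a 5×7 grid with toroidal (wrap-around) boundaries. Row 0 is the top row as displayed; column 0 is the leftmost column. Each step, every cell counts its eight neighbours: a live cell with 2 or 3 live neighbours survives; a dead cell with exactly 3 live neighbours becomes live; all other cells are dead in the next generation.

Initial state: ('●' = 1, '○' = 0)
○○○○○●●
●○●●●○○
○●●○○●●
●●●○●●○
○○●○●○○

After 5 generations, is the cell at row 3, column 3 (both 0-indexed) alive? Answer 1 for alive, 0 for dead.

[0] ○○○○○●●
●○●●●○○
○●●○○●●
●●●○●●○
○○●○●○○
[1] ○●●○○●●
●○●●●○○
○○○○○○○
●○○○●○○
●○●○●○○
[2] ○○○○○●●
●○●●●●●
○●○○●○○
○●○●○○○
●○●○●○○
[3] ○○●○○○○
●●●●○○○
○●○○○○●
●●○●●○○
●●●●●●●
[4] ○○○○○●○
●○○●○○○
○○○○●○●
○○○○○○○
○○○○○●●
[5] ○○○○●●○
○○○○●●●
○○○○○○○
○○○○○○●
○○○○○●●

0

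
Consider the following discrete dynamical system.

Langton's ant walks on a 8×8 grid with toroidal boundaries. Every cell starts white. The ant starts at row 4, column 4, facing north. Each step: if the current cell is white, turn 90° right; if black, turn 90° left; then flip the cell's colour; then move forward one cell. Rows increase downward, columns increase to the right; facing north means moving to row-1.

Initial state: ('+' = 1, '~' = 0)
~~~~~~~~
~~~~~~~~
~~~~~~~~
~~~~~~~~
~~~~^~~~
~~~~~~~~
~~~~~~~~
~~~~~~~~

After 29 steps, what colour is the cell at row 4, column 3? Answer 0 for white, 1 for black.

k=0  ~~~~~~~~
~~~~~~~~
~~~~~~~~
~~~~~~~~
~~~~^~~~
~~~~~~~~
~~~~~~~~
~~~~~~~~
k=1  ~~~~~~~~
~~~~~~~~
~~~~~~~~
~~~~~~~~
~~~~+>~~
~~~~~~~~
~~~~~~~~
~~~~~~~~
k=2  ~~~~~~~~
~~~~~~~~
~~~~~~~~
~~~~~~~~
~~~~++~~
~~~~~v~~
~~~~~~~~
~~~~~~~~
k=3  ~~~~~~~~
~~~~~~~~
~~~~~~~~
~~~~~~~~
~~~~++~~
~~~~<+~~
~~~~~~~~
~~~~~~~~
k=4  ~~~~~~~~
~~~~~~~~
~~~~~~~~
~~~~~~~~
~~~~^+~~
~~~~++~~
~~~~~~~~
~~~~~~~~
k=5  ~~~~~~~~
~~~~~~~~
~~~~~~~~
~~~~~~~~
~~~<~+~~
~~~~++~~
~~~~~~~~
~~~~~~~~
k=6  ~~~~~~~~
~~~~~~~~
~~~~~~~~
~~~^~~~~
~~~+~+~~
~~~~++~~
~~~~~~~~
~~~~~~~~
k=7  ~~~~~~~~
~~~~~~~~
~~~~~~~~
~~~+>~~~
~~~+~+~~
~~~~++~~
~~~~~~~~
~~~~~~~~
k=8  ~~~~~~~~
~~~~~~~~
~~~~~~~~
~~~++~~~
~~~+v+~~
~~~~++~~
~~~~~~~~
~~~~~~~~
k=9  ~~~~~~~~
~~~~~~~~
~~~~~~~~
~~~++~~~
~~~<++~~
~~~~++~~
~~~~~~~~
~~~~~~~~
k=10  ~~~~~~~~
~~~~~~~~
~~~~~~~~
~~~++~~~
~~~~++~~
~~~v++~~
~~~~~~~~
~~~~~~~~
k=11  ~~~~~~~~
~~~~~~~~
~~~~~~~~
~~~++~~~
~~~~++~~
~~<+++~~
~~~~~~~~
~~~~~~~~
k=12  ~~~~~~~~
~~~~~~~~
~~~~~~~~
~~~++~~~
~~^~++~~
~~++++~~
~~~~~~~~
~~~~~~~~
k=13  ~~~~~~~~
~~~~~~~~
~~~~~~~~
~~~++~~~
~~+>++~~
~~++++~~
~~~~~~~~
~~~~~~~~
k=14  ~~~~~~~~
~~~~~~~~
~~~~~~~~
~~~++~~~
~~++++~~
~~+v++~~
~~~~~~~~
~~~~~~~~
k=15  ~~~~~~~~
~~~~~~~~
~~~~~~~~
~~~++~~~
~~++++~~
~~+~>+~~
~~~~~~~~
~~~~~~~~
k=16  ~~~~~~~~
~~~~~~~~
~~~~~~~~
~~~++~~~
~~++^+~~
~~+~~+~~
~~~~~~~~
~~~~~~~~
k=17  ~~~~~~~~
~~~~~~~~
~~~~~~~~
~~~++~~~
~~+<~+~~
~~+~~+~~
~~~~~~~~
~~~~~~~~
k=18  ~~~~~~~~
~~~~~~~~
~~~~~~~~
~~~++~~~
~~+~~+~~
~~+v~+~~
~~~~~~~~
~~~~~~~~
k=19  ~~~~~~~~
~~~~~~~~
~~~~~~~~
~~~++~~~
~~+~~+~~
~~<+~+~~
~~~~~~~~
~~~~~~~~
k=20  ~~~~~~~~
~~~~~~~~
~~~~~~~~
~~~++~~~
~~+~~+~~
~~~+~+~~
~~v~~~~~
~~~~~~~~
k=21  ~~~~~~~~
~~~~~~~~
~~~~~~~~
~~~++~~~
~~+~~+~~
~~~+~+~~
~<+~~~~~
~~~~~~~~
k=22  ~~~~~~~~
~~~~~~~~
~~~~~~~~
~~~++~~~
~~+~~+~~
~^~+~+~~
~++~~~~~
~~~~~~~~
k=23  ~~~~~~~~
~~~~~~~~
~~~~~~~~
~~~++~~~
~~+~~+~~
~+>+~+~~
~++~~~~~
~~~~~~~~
k=24  ~~~~~~~~
~~~~~~~~
~~~~~~~~
~~~++~~~
~~+~~+~~
~+++~+~~
~+v~~~~~
~~~~~~~~
k=25  ~~~~~~~~
~~~~~~~~
~~~~~~~~
~~~++~~~
~~+~~+~~
~+++~+~~
~+~>~~~~
~~~~~~~~
k=26  ~~~~~~~~
~~~~~~~~
~~~~~~~~
~~~++~~~
~~+~~+~~
~+++~+~~
~+~+~~~~
~~~v~~~~
k=27  ~~~~~~~~
~~~~~~~~
~~~~~~~~
~~~++~~~
~~+~~+~~
~+++~+~~
~+~+~~~~
~~<+~~~~
k=28  ~~~~~~~~
~~~~~~~~
~~~~~~~~
~~~++~~~
~~+~~+~~
~+++~+~~
~+^+~~~~
~~++~~~~
k=29  ~~~~~~~~
~~~~~~~~
~~~~~~~~
~~~++~~~
~~+~~+~~
~+++~+~~
~++>~~~~
~~++~~~~

0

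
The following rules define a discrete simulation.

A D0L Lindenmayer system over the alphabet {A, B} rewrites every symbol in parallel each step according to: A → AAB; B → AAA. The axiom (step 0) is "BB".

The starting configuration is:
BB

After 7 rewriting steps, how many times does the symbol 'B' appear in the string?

1092

step 0: BB
step 1: AAAAAA
step 2: AABAABAABAABAABAAB
step 3: AABAABAAAAABAABAAAAABAABAAAAABAABAAAAABAABAAAAABAABAAA
step 4: AABAABAAAAABAABAAAAABAABAABAABAABAAAAABAABAAAAABAABAABAABA…BAABAABAABAAAAABAABAAAAABAABAABAABAABAAAAABAABAAAAABAABAAB  (len 162)
step 5: AABAABAAAAABAABAAAAABAABAABAABAABAAAAABAABAAAAABAABAABAABA…BAABAABAABAAAAABAABAAAAABAABAABAABAABAAAAABAABAAAAABAABAAA  (len 486)
step 6: AABAABAAAAABAABAAAAABAABAABAABAABAAAAABAABAAAAABAABAABAABA…BAABAABAABAAAAABAABAAAAABAABAABAABAABAAAAABAABAAAAABAABAAB  (len 1458)
step 7: AABAABAAAAABAABAAAAABAABAABAABAABAAAAABAABAAAAABAABAABAABA…BAABAABAABAAAAABAABAAAAABAABAABAABAABAAAAABAABAAAAABAABAAA  (len 4374)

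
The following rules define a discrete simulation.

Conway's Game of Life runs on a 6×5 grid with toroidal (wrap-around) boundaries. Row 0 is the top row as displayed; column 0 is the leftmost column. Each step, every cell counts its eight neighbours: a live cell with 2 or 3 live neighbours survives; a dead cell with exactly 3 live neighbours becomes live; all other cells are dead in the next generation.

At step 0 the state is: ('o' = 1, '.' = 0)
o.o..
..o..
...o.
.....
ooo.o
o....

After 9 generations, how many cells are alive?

10

0) o.o..
..o..
...o.
.....
ooo.o
o....
1) .....
.ooo.
.....
ooooo
oo..o
..oo.
2) .o...
..o..
.....
..oo.
.....
ooooo
3) ....o
.....
..oo.
.....
o....
ooooo
4) .oo.o
...o.
.....
.....
o.oo.
.ooo.
5) oo..o
..oo.
.....
.....
...oo
.....
6) ooooo
ooooo
.....
.....
.....
...o.
7) .....
.....
ooooo
.....
.....
oo.o.
8) .....
ooooo
ooooo
ooooo
.....
.....
9) ooooo
.....
.....
.....
ooooo
.....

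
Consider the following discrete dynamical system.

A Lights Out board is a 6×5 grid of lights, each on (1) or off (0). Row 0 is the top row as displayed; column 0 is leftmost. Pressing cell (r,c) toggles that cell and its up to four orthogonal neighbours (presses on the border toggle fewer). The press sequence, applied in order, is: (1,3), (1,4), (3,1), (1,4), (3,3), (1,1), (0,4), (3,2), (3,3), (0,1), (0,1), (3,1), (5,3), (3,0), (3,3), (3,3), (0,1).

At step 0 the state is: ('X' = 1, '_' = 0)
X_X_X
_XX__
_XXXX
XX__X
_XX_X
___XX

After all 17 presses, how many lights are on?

15

k=0  X_X_X
_XX__
_XXXX
XX__X
_XX_X
___XX
k=1  X_XXX
_X_XX
_XX_X
XX__X
_XX_X
___XX
k=2  X_XX_
_X___
_XX__
XX__X
_XX_X
___XX
k=3  X_XX_
_X___
__X__
__X_X
__X_X
___XX
k=4  X_XXX
_X_XX
__X_X
__X_X
__X_X
___XX
k=5  X_XXX
_X_XX
__XXX
___X_
__XXX
___XX
k=6  XXXXX
X_XXX
_XXXX
___X_
__XXX
___XX
k=7  XXX__
X_XX_
_XXXX
___X_
__XXX
___XX
k=8  XXX__
X_XX_
_X_XX
_XX__
___XX
___XX
k=9  XXX__
X_XX_
_X__X
_X_XX
____X
___XX
k=10  _____
XXXX_
_X__X
_X_XX
____X
___XX
k=11  XXX__
X_XX_
_X__X
_X_XX
____X
___XX
k=12  XXX__
X_XX_
____X
X_XXX
_X__X
___XX
k=13  XXX__
X_XX_
____X
X_XXX
_X_XX
__X__
k=14  XXX__
X_XX_
X___X
_XXXX
XX_XX
__X__
k=15  XXX__
X_XX_
X__XX
_X___
XX__X
__X__
k=16  XXX__
X_XX_
X___X
_XXXX
XX_XX
__X__
k=17  _____
XXXX_
X___X
_XXXX
XX_XX
__X__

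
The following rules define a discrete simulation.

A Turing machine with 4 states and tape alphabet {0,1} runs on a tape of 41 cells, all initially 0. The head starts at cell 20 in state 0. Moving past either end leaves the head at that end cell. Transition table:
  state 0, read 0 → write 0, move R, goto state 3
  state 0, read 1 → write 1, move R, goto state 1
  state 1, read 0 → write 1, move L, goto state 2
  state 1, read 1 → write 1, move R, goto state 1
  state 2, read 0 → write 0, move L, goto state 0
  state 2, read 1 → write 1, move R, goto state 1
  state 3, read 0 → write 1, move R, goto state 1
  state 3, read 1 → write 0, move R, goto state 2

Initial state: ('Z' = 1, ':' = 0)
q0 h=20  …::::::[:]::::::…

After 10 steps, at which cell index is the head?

[0] q0 h=20  …::::::[:]::::::…
[1] q3 h=21  …::::::[:]::::::…
[2] q1 h=22  …:::::Z[:]::::::…
[3] q2 h=21  …::::::[Z]Z:::::…
[4] q1 h=22  …:::::Z[Z]::::::…
[5] q1 h=23  …::::ZZ[:]::::::…
[6] q2 h=22  …:::::Z[Z]Z:::::…
[7] q1 h=23  …::::ZZ[Z]::::::…
[8] q1 h=24  …:::ZZZ[:]::::::…
[9] q2 h=23  …::::ZZ[Z]Z:::::…
[10] q1 h=24  …:::ZZZ[Z]::::::…

24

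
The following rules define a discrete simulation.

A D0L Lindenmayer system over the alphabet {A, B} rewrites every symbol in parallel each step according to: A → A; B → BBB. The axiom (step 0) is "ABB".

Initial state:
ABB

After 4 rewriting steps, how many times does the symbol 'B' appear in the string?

162

k=0  ABB
k=1  ABBBBBB
k=2  ABBBBBBBBBBBBBBBBBB
k=3  ABBBBBBBBBBBBBBBBBBBBBBBBBBBBBBBBBBBBBBBBBBBBBBBBBBBBBB
k=4  ABBBBBBBBBBBBBBBBBBBBBBBBBBBBBBBBBBBBBBBBBBBBBBBBBBBBBBBBB…BBBBBBBBBBBBBBBBBBBBBBBBBBBBBBBBBBBBBBBBBBBBBBBBBBBBBBBBBB  (len 163)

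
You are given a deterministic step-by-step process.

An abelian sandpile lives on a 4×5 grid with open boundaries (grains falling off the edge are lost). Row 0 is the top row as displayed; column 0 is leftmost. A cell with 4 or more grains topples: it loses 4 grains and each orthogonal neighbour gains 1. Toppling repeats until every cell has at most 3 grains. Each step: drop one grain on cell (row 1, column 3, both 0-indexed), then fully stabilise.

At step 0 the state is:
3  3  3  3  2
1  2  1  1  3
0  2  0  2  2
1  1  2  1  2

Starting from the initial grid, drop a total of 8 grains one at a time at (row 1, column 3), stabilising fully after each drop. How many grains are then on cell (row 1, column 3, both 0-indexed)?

3

t=0: 3  3  3  3  2
1  2  1  1  3
0  2  0  2  2
1  1  2  1  2
t=1: 3  3  3  3  2
1  2  1  2  3
0  2  0  2  2
1  1  2  1  2
t=2: 3  3  3  3  2
1  2  1  3  3
0  2  0  2  2
1  1  2  1  2
t=3: 0  1  1  2  0
2  3  3  2  1
0  2  0  3  3
1  1  2  1  2
t=4: 0  1  1  2  0
2  3  3  3  1
0  2  0  3  3
1  1  2  1  2
t=5: 0  2  2  3  0
3  0  1  2  3
0  3  2  1  0
1  1  2  2  3
t=6: 0  2  2  3  0
3  0  1  3  3
0  3  2  1  0
1  1  2  2  3
t=7: 0  2  3  0  2
3  0  2  2  0
0  3  2  2  1
1  1  2  2  3
t=8: 0  2  3  0  2
3  0  2  3  0
0  3  2  2  1
1  1  2  2  3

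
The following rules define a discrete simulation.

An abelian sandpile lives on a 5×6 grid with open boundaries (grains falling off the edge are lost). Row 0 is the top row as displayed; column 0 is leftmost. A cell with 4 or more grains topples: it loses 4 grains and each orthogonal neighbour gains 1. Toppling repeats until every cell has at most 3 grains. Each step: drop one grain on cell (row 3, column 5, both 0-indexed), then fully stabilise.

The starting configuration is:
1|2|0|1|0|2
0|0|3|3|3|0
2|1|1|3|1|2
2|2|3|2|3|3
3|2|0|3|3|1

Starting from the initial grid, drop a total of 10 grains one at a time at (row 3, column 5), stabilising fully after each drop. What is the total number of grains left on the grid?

53

0) 1|2|0|1|0|2
0|0|3|3|3|0
2|1|1|3|1|2
2|2|3|2|3|3
3|2|0|3|3|1
1) 1|2|1|2|1|2
0|1|1|2|1|2
2|2|0|3|1|0
2|3|1|2|3|2
3|2|2|1|1|3
2) 1|2|1|2|1|2
0|1|1|2|1|2
2|2|0|3|1|0
2|3|1|2|3|3
3|2|2|1|1|3
3) 1|2|1|2|1|2
0|1|1|2|1|2
2|2|0|3|2|1
2|3|1|3|0|2
3|2|2|1|3|0
4) 1|2|1|2|1|2
0|1|1|2|1|2
2|2|0|3|2|1
2|3|1|3|0|3
3|2|2|1|3|0
5) 1|2|1|2|1|2
0|1|1|2|1|2
2|2|0|3|2|2
2|3|1|3|1|0
3|2|2|1|3|1
6) 1|2|1|2|1|2
0|1|1|2|1|2
2|2|0|3|2|2
2|3|1|3|1|1
3|2|2|1|3|1
7) 1|2|1|2|1|2
0|1|1|2|1|2
2|2|0|3|2|2
2|3|1|3|1|2
3|2|2|1|3|1
8) 1|2|1|2|1|2
0|1|1|2|1|2
2|2|0|3|2|2
2|3|1|3|1|3
3|2|2|1|3|1
9) 1|2|1|2|1|2
0|1|1|2|1|2
2|2|0|3|2|3
2|3|1|3|2|0
3|2|2|1|3|2
10) 1|2|1|2|1|2
0|1|1|2|1|2
2|2|0|3|2|3
2|3|1|3|2|1
3|2|2|1|3|2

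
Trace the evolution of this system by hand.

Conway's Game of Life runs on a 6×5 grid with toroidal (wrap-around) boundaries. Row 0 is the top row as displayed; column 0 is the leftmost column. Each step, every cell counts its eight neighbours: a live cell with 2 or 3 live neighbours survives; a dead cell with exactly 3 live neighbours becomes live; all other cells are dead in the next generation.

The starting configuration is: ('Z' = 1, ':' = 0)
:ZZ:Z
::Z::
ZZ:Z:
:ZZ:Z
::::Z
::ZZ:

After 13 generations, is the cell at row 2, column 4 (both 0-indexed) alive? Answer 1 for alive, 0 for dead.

t=0: :ZZ:Z
::Z::
ZZ:Z:
:ZZ:Z
::::Z
::ZZ:
t=1: :Z:::
::::Z
Z::ZZ
:ZZ:Z
ZZ::Z
ZZZ:Z
t=2: :ZZZZ
:::ZZ
:ZZ::
::Z::
:::::
::ZZZ
t=3: :Z:::
::::Z
:ZZ::
:ZZ::
::Z::
ZZ::Z
t=4: :Z::Z
ZZZ::
ZZZZ:
:::Z:
::ZZ:
ZZZ::
t=5: :::ZZ
:::::
Z::Z:
:::::
:::ZZ
Z:::Z
t=6: Z::ZZ
:::Z:
:::::
:::Z:
Z::ZZ
Z::::
t=7: Z::Z:
:::Z:
:::::
:::Z:
Z::Z:
:Z:::
t=8: ::Z:Z
::::Z
:::::
::::Z
::Z:Z
ZZZ::
t=9: ::Z:Z
:::Z:
:::::
:::Z:
::Z:Z
Z:Z:Z
t=10: ZZZ:Z
:::Z:
:::::
:::Z:
ZZZ:Z
Z:Z:Z
t=11: ::Z::
ZZZZZ
:::::
ZZZZZ
::Z::
:::::
t=12: Z:Z:Z
ZZZZZ
:::::
ZZZZZ
Z:Z:Z
:::::
t=13: ::Z::
::Z::
:::::
::Z::
::Z::
:::::

0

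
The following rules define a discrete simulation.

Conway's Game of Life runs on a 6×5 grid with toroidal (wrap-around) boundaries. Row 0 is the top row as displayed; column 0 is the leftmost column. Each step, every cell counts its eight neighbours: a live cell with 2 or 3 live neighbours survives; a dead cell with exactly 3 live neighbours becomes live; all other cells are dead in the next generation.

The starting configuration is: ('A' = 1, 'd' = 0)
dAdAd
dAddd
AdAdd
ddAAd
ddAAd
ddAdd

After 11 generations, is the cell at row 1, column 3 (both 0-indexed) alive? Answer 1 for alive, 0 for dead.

k=0  dAdAd
dAddd
AdAdd
ddAAd
ddAAd
ddAdd
k=1  dAddd
AAddd
ddAAd
ddddA
dAddd
dAddd
k=2  dAAdd
AAddd
AAAAA
ddAAd
Adddd
AAAdd
k=3  ddddd
ddddd
ddddd
ddddd
AddAA
AdAdd
k=4  ddddd
ddddd
ddddd
ddddA
AAdAA
AAdAd
k=5  ddddd
ddddd
ddddd
dddAA
dAdAd
dAdAd
k=6  ddddd
ddddd
ddddd
ddAAA
AddAd
ddddd
k=7  ddddd
ddddd
dddAd
ddAAA
ddAAd
ddddd
k=8  ddddd
ddddd
ddAAA
ddddA
ddAdA
ddddd
k=9  ddddd
dddAd
dddAA
AdAdA
dddAd
ddddd
k=10  ddddd
dddAA
AdAdd
AdAdd
dddAA
ddddd
k=11  ddddd
dddAA
AdAdd
AdAdd
dddAA
ddddd

1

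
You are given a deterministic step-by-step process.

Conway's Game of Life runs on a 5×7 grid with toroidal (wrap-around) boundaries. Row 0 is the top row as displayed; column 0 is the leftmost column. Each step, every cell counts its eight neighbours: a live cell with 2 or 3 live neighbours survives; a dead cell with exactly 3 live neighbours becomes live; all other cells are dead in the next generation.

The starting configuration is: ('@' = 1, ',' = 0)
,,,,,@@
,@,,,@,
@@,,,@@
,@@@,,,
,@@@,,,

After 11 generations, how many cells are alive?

[0] ,,,,,@@
,@,,,@,
@@,,,@@
,@@@,,,
,@@@,,,
[1] @@,,@@@
,@,,@,,
,,,,@@@
,,,@@,@
@@,@@,,
[2] ,,,,,,@
,@,@,,,
@,,,,,@
,,@,,,@
,@,,,,,
[3] @,@,,,,
,,,,,,@
@@@,,,@
,@,,,,@
@,,,,,,
[4] @@,,,,@
,,@,,,@
,@@,,@@
,,@,,,@
@,,,,,@
[5] ,@,,,@,
,,@,,,,
,@@@,@@
,,@,,,,
,,,,,@,
[6] ,,,,,,,
@,,@@@@
,@,@,,,
,@@@@@@
,,,,,,,
[7] ,,,,@@@
@,@@@@@
,@,,,,,
@@,@@@,
,,@@@@,
[8] @@,,,,,
@@@@,,,
,,,,,,,
@@,,,@@
@@@,,,,
[9] ,,,@,,@
@,@,,,,
,,,,,,,
,,@,,,@
,,@,,,,
[10] ,@@@,,,
,,,,,,,
,@,,,,,
,,,,,,,
,,@@,,,
[11] ,@,@,,,
,@,,,,,
,,,,,,,
,,@,,,,
,@,@,,,

6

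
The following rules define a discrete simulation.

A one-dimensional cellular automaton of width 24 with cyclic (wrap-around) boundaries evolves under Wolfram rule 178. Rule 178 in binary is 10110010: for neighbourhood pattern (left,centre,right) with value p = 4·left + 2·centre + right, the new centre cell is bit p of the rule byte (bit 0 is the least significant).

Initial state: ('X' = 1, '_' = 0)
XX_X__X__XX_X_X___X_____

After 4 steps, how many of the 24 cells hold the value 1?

12

t=0: XX_X__X__XX_X_X___X_____
t=1: __X_XX_XX__X_X_X_X_X___X
t=2: XX_X__X__XX_X_X_X_X_X_X_
t=3: __X_XX_XX__X_X_X_X_X_X_X
t=4: XX_X__X__XX_X_X_X_X_X_X_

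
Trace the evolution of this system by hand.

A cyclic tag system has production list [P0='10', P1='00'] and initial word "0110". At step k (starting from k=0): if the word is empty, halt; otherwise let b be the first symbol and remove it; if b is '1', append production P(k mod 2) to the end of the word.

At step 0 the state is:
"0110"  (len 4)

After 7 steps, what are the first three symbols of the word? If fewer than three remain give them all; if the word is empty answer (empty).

010

step 0: "0110"  (len 4)
step 1: "110"  (len 3)
step 2: "1000"  (len 4)
step 3: "00010"  (len 5)
step 4: "0010"  (len 4)
step 5: "010"  (len 3)
step 6: "10"  (len 2)
step 7: "010"  (len 3)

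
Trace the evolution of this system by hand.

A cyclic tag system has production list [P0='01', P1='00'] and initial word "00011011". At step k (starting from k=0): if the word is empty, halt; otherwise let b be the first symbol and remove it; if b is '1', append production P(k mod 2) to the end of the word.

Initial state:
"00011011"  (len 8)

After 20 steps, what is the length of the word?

0

step 0: "00011011"  (len 8)
step 1: "0011011"  (len 7)
step 2: "011011"  (len 6)
step 3: "11011"  (len 5)
step 4: "101100"  (len 6)
step 5: "0110001"  (len 7)
step 6: "110001"  (len 6)
step 7: "1000101"  (len 7)
step 8: "00010100"  (len 8)
step 9: "0010100"  (len 7)
step 10: "010100"  (len 6)
step 11: "10100"  (len 5)
step 12: "010000"  (len 6)
step 13: "10000"  (len 5)
step 14: "000000"  (len 6)
step 15: "00000"  (len 5)
step 16: "0000"  (len 4)
step 17: "000"  (len 3)
step 18: "00"  (len 2)
step 19: "0"  (len 1)
step 20: (halted — word empty)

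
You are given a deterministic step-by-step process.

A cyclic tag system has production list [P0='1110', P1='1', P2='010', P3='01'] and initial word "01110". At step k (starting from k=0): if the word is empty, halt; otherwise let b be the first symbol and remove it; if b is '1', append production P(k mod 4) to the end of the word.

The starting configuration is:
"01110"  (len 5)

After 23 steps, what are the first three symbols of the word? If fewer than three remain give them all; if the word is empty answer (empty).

0) "01110"  (len 5)
1) "1110"  (len 4)
2) "1101"  (len 4)
3) "101010"  (len 6)
4) "0101001"  (len 7)
5) "101001"  (len 6)
6) "010011"  (len 6)
7) "10011"  (len 5)
8) "001101"  (len 6)
9) "01101"  (len 5)
10) "1101"  (len 4)
11) "101010"  (len 6)
12) "0101001"  (len 7)
13) "101001"  (len 6)
14) "010011"  (len 6)
15) "10011"  (len 5)
16) "001101"  (len 6)
17) "01101"  (len 5)
18) "1101"  (len 4)
19) "101010"  (len 6)
20) "0101001"  (len 7)
21) "101001"  (len 6)
22) "010011"  (len 6)
23) "10011"  (len 5)

100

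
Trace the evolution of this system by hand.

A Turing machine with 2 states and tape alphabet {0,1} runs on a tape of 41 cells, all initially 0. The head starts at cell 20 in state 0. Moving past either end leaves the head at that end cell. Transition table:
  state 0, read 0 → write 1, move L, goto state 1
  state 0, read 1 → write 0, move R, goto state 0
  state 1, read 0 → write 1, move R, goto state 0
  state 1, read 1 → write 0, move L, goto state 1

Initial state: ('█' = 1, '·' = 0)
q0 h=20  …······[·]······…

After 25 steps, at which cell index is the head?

27

[0] q0 h=20  …······[·]······…
[1] q1 h=19  …······[·]█·····…
[2] q0 h=20  …·····█[█]······…
[3] q0 h=21  …····█·[·]······…
[4] q1 h=20  …·····█[·]█·····…
[5] q0 h=21  …····██[█]······…
[6] q0 h=22  …···██·[·]······…
[7] q1 h=21  …····██[·]█·····…
[8] q0 h=22  …···███[█]······…
[9] q0 h=23  …··███·[·]······…
[10] q1 h=22  …···███[·]█·····…
[11] q0 h=23  …··████[█]······…
[12] q0 h=24  …·████·[·]······…
[13] q1 h=23  …··████[·]█·····…
[14] q0 h=24  …·█████[█]······…
[15] q0 h=25  …█████·[·]······…
[16] q1 h=24  …·█████[·]█·····…
[17] q0 h=25  …██████[█]······…
[18] q0 h=26  …█████·[·]······…
[19] q1 h=25  …██████[·]█·····…
[20] q0 h=26  …██████[█]······…
[21] q0 h=27  …█████·[·]······…
[22] q1 h=26  …██████[·]█·····…
[23] q0 h=27  …██████[█]······…
[24] q0 h=28  …█████·[·]······…
[25] q1 h=27  …██████[·]█·····…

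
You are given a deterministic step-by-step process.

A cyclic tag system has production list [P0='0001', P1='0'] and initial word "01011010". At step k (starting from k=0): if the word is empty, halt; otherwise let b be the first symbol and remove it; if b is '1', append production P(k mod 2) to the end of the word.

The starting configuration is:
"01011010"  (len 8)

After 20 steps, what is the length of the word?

gen 0: "01011010"  (len 8)
gen 1: "1011010"  (len 7)
gen 2: "0110100"  (len 7)
gen 3: "110100"  (len 6)
gen 4: "101000"  (len 6)
gen 5: "010000001"  (len 9)
gen 6: "10000001"  (len 8)
gen 7: "00000010001"  (len 11)
gen 8: "0000010001"  (len 10)
gen 9: "000010001"  (len 9)
gen 10: "00010001"  (len 8)
gen 11: "0010001"  (len 7)
gen 12: "010001"  (len 6)
gen 13: "10001"  (len 5)
gen 14: "00010"  (len 5)
gen 15: "0010"  (len 4)
gen 16: "010"  (len 3)
gen 17: "10"  (len 2)
gen 18: "00"  (len 2)
gen 19: "0"  (len 1)
gen 20: (halted — word empty)

0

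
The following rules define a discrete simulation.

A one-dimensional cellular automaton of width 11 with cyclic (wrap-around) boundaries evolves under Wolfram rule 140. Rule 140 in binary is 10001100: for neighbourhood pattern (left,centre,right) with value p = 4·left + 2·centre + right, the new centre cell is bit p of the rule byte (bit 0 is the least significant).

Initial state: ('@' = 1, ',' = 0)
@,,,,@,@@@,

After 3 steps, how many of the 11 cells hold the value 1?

[0] @,,,,@,@@@,
[1] @,,,,@,@@,,
[2] @,,,,@,@,,,
[3] @,,,,@,@,,,

3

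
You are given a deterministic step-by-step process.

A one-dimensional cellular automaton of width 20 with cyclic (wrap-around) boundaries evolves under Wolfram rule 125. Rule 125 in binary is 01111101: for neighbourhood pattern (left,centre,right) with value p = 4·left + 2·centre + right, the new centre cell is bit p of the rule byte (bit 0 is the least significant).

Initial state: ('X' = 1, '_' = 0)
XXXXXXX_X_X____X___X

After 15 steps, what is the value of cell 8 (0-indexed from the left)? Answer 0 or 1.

1

[0] XXXXXXX_X_X____X___X
[1] ______XXXXXXXX_XXX_X
[2] XXXXX_X______XXX_XXX
[3] ____XXXXXXXX_X_XXX__
[4] XXX_X______XXXXX_XXX
[5] __XXXXXXXX_X___XXX__
[6] X_X______XXXXX_X_XXX
[7] XXXXXXXX_X___XXXXX__
[8] X______XXXXX_X___XX_
[9] XXXXXX_X___XXXXX_XXX
[10] _____XXXXX_X___XXX__
[11] XXXX_X___XXXXX_X_XXX
[12] ___XXXXX_X___XXXXX__
[13] XX_X___XXXXX_X___XXX
[14] _XXXXX_X___XXXXX_X__
[15] _X___XXXXX_X___XXXXX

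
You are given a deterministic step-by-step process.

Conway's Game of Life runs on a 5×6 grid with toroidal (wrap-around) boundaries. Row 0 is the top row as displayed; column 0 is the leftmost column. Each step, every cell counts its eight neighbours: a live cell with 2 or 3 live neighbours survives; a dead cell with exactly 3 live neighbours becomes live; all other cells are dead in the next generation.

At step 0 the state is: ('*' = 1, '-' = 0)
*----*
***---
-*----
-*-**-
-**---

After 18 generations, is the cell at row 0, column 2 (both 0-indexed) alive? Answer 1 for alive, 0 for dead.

1

gen 0: *----*
***---
-*----
-*-**-
-**---
gen 1: -----*
--*--*
---*--
**-*--
-*****
gen 2: -*---*
----*-
**-**-
**---*
-*-*-*
gen 3: --*--*
-****-
-****-
---*--
-*---*
gen 4: -----*
*----*
-*----
**-*--
*-*-*-
gen 5: -*--*-
*----*
-**--*
*--*-*
*-***-
gen 6: -**-*-
--*-**
-**---
------
*-*---
gen 7: *-*-*-
*---**
-***--
--*---
--**--
gen 8: *-*-*-
*---*-
******
------
--*---
gen 9: ------
------
*****-
*---**
-*-*--
gen 10: ------
-***--
*****-
------
*---**
gen 11: ******
*---*-
*---*-
--*---
-----*
gen 12: -***--
--*---
-*-*--
-----*
-----*
gen 13: -***--
------
--*---
*---*-
*-*-*-
gen 14: -***--
-*-*--
------
------
*-*-*-
gen 15: *---*-
-*-*--
------
------
--*---
gen 16: -***--
------
------
------
------
gen 17: --*---
--*---
------
------
--*---
gen 18: -***--
------
------
------
------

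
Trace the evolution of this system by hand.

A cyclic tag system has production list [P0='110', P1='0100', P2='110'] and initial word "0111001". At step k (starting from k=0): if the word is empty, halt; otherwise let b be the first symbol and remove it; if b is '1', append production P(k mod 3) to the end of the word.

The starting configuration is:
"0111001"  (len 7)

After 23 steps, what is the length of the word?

24

t=0: "0111001"  (len 7)
t=1: "111001"  (len 6)
t=2: "110010100"  (len 9)
t=3: "10010100110"  (len 11)
t=4: "0010100110110"  (len 13)
t=5: "010100110110"  (len 12)
t=6: "10100110110"  (len 11)
t=7: "0100110110110"  (len 13)
t=8: "100110110110"  (len 12)
t=9: "00110110110110"  (len 14)
t=10: "0110110110110"  (len 13)
t=11: "110110110110"  (len 12)
t=12: "10110110110110"  (len 14)
t=13: "0110110110110110"  (len 16)
t=14: "110110110110110"  (len 15)
t=15: "10110110110110110"  (len 17)
t=16: "0110110110110110110"  (len 19)
t=17: "110110110110110110"  (len 18)
t=18: "10110110110110110110"  (len 20)
t=19: "0110110110110110110110"  (len 22)
t=20: "110110110110110110110"  (len 21)
t=21: "10110110110110110110110"  (len 23)
t=22: "0110110110110110110110110"  (len 25)
t=23: "110110110110110110110110"  (len 24)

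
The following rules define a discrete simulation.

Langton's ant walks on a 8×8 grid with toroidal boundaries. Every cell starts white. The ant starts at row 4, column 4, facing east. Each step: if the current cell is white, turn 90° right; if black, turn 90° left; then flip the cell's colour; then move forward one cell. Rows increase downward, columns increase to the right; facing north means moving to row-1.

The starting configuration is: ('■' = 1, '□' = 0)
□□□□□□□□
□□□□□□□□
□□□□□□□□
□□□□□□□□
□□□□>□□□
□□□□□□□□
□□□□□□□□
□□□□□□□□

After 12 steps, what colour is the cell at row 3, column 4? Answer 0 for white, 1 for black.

0

gen 0: □□□□□□□□
□□□□□□□□
□□□□□□□□
□□□□□□□□
□□□□>□□□
□□□□□□□□
□□□□□□□□
□□□□□□□□
gen 1: □□□□□□□□
□□□□□□□□
□□□□□□□□
□□□□□□□□
□□□□■□□□
□□□□v□□□
□□□□□□□□
□□□□□□□□
gen 2: □□□□□□□□
□□□□□□□□
□□□□□□□□
□□□□□□□□
□□□□■□□□
□□□<■□□□
□□□□□□□□
□□□□□□□□
gen 3: □□□□□□□□
□□□□□□□□
□□□□□□□□
□□□□□□□□
□□□^■□□□
□□□■■□□□
□□□□□□□□
□□□□□□□□
gen 4: □□□□□□□□
□□□□□□□□
□□□□□□□□
□□□□□□□□
□□□■>□□□
□□□■■□□□
□□□□□□□□
□□□□□□□□
gen 5: □□□□□□□□
□□□□□□□□
□□□□□□□□
□□□□^□□□
□□□■□□□□
□□□■■□□□
□□□□□□□□
□□□□□□□□
gen 6: □□□□□□□□
□□□□□□□□
□□□□□□□□
□□□□■>□□
□□□■□□□□
□□□■■□□□
□□□□□□□□
□□□□□□□□
gen 7: □□□□□□□□
□□□□□□□□
□□□□□□□□
□□□□■■□□
□□□■□v□□
□□□■■□□□
□□□□□□□□
□□□□□□□□
gen 8: □□□□□□□□
□□□□□□□□
□□□□□□□□
□□□□■■□□
□□□■<■□□
□□□■■□□□
□□□□□□□□
□□□□□□□□
gen 9: □□□□□□□□
□□□□□□□□
□□□□□□□□
□□□□^■□□
□□□■■■□□
□□□■■□□□
□□□□□□□□
□□□□□□□□
gen 10: □□□□□□□□
□□□□□□□□
□□□□□□□□
□□□<□■□□
□□□■■■□□
□□□■■□□□
□□□□□□□□
□□□□□□□□
gen 11: □□□□□□□□
□□□□□□□□
□□□^□□□□
□□□■□■□□
□□□■■■□□
□□□■■□□□
□□□□□□□□
□□□□□□□□
gen 12: □□□□□□□□
□□□□□□□□
□□□■>□□□
□□□■□■□□
□□□■■■□□
□□□■■□□□
□□□□□□□□
□□□□□□□□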